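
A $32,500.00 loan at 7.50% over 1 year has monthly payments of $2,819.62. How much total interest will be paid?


Total paid over the life of the loan = PMT × n.
Total paid = $2,819.62 × 12 = $33,835.44
Total interest = total paid − principal = $33,835.44 − $32,500.00 = $1,335.44

Total interest = (PMT × n) - PV = $1,335.44


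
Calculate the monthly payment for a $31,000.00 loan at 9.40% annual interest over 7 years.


Loan payment formula: PMT = PV × r / (1 − (1 + r)^(−n))
Monthly rate r = 0.094/12 ≈ 0.00783333, n = 84 months
Denominator: 1 − (1 + 0.094/12)^(−84) = 0.480784
PMT = $31,000.00 × (0.094/12) / 0.480784
PMT = $505.08 per month

PMT = PV × r / (1-(1+r)^(-n)) = $505.08/month


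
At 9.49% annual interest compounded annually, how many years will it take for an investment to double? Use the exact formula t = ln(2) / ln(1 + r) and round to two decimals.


Doubling condition: (1 + r)^t = 2
Take ln of both sides: t × ln(1 + r) = ln(2)
t = ln(2) / ln(1 + r)
t = 0.693147 / 0.090663
t = 7.65

t = ln(2) / ln(1 + r) = 7.65 years


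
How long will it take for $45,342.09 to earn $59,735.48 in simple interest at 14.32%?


Rearrange the simple interest formula for t:
I = P × r × t  ⇒  t = I / (P × r)
t = $59,735.48 / ($45,342.09 × 0.1432)
t = 9.2

t = I/(P×r) = 9.2 years


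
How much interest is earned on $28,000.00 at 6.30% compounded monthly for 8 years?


Compound interest earned = final amount − principal.
A = P(1 + r/n)^(nt) = $28,000.00 × (1 + 0.063/12)^(12 × 8) = $46,288.16
Interest = A − P = $46,288.16 − $28,000.00 = $18,288.16

Interest = A - P = $18,288.16


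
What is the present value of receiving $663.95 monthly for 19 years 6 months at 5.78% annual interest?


Present value of an ordinary annuity: PV = PMT × (1 − (1 + r)^(−n)) / r
Monthly rate r = 0.0578/12 ≈ 0.00481667, n = 234
PV = $663.95 × (1 − (1 + 0.0578/12)^(−234)) / (0.0578/12)
PV = $663.95 × 140.169720
PV = $93,065.69

PV = PMT × (1-(1+r)^(-n))/r = $93,065.69


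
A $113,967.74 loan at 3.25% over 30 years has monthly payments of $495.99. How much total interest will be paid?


Total paid over the life of the loan = PMT × n.
Total paid = $495.99 × 360 = $178,556.40
Total interest = total paid − principal = $178,556.40 − $113,967.74 = $64,588.66

Total interest = (PMT × n) - PV = $64,588.66


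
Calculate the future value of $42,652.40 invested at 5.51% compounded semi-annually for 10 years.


Compound interest formula: A = P(1 + r/n)^(nt)
A = $42,652.40 × (1 + 0.0551/2)^(2 × 10)
Growth factor: (1 + 0.0551/2)^20 = 1.7221036
A = $42,652.40 × 1.7221036
A = $73,451.85

A = P(1 + r/n)^(nt) = $73,451.85


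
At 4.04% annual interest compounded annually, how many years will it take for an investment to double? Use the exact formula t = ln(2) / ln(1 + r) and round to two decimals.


Doubling condition: (1 + r)^t = 2
Take ln of both sides: t × ln(1 + r) = ln(2)
t = ln(2) / ln(1 + r)
t = 0.693147 / 0.039605
t = 17.50

t = ln(2) / ln(1 + r) = 17.50 years


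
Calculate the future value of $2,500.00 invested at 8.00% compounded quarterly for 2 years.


Compound interest formula: A = P(1 + r/n)^(nt)
A = $2,500.00 × (1 + 0.08/4)^(4 × 2)
Growth factor: (1 + 0.08/4)^8 = 1.171659
A = $2,500.00 × 1.171659
A = $2,929.15

A = P(1 + r/n)^(nt) = $2,929.15


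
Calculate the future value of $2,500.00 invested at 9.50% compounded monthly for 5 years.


Compound interest formula: A = P(1 + r/n)^(nt)
A = $2,500.00 × (1 + 0.095/12)^(12 × 5)
Growth factor: (1 + 0.095/12)^60 = 1.605009
A = $2,500.00 × 1.605009
A = $4,012.52

A = P(1 + r/n)^(nt) = $4,012.52


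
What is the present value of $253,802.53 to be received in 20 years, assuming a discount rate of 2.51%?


Present value formula: PV = FV / (1 + r)^t
PV = $253,802.53 / (1 + 0.0251)^20
PV = $253,802.53 / 1.6418167
PV = $154,586.40

PV = FV / (1 + r)^t = $154,586.40


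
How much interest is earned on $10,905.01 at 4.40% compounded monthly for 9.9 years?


Compound interest earned = final amount − principal.
A = P(1 + r/n)^(nt) = $10,905.01 × (1 + 0.044/12)^(12 × 9.9) = $16,844.52
Interest = A − P = $16,844.52 − $10,905.01 = $5,939.51

Interest = A - P = $5,939.51


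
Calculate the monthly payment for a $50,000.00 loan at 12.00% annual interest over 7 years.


Loan payment formula: PMT = PV × r / (1 − (1 + r)^(−n))
Monthly rate r = 0.12/12 = 0.01, n = 84 months
Denominator: 1 − (1 + 0.12/12)^(−84) = 0.566485
PMT = $50,000.00 × (0.12/12) / 0.566485
PMT = $882.64 per month

PMT = PV × r / (1-(1+r)^(-n)) = $882.64/month


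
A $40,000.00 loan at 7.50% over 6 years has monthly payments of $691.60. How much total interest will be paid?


Total paid over the life of the loan = PMT × n.
Total paid = $691.60 × 72 = $49,795.20
Total interest = total paid − principal = $49,795.20 − $40,000.00 = $9,795.20

Total interest = (PMT × n) - PV = $9,795.20


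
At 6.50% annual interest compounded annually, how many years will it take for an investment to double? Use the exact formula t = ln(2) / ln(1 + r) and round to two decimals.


Doubling condition: (1 + r)^t = 2
Take ln of both sides: t × ln(1 + r) = ln(2)
t = ln(2) / ln(1 + r)
t = 0.693147 / 0.062975
t = 11.01

t = ln(2) / ln(1 + r) = 11.01 years


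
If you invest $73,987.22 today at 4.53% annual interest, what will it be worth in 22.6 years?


Future value formula: FV = PV × (1 + r)^t
FV = $73,987.22 × (1 + 0.0453)^22.6
FV = $73,987.22 × 2.7217327
FV = $201,373.44

FV = PV × (1 + r)^t = $201,373.44


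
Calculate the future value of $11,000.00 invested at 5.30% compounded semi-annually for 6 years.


Compound interest formula: A = P(1 + r/n)^(nt)
A = $11,000.00 × (1 + 0.053/2)^(2 × 6)
Growth factor: (1 + 0.053/2)^12 = 1.368697
A = $11,000.00 × 1.368697
A = $15,055.67

A = P(1 + r/n)^(nt) = $15,055.67


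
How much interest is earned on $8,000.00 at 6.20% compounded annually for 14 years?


Compound interest earned = final amount − principal.
A = P(1 + r/n)^(nt) = $8,000.00 × (1 + 0.062/1)^(1 × 14) = $18,570.91
Interest = A − P = $18,570.91 − $8,000.00 = $10,570.91

Interest = A - P = $10,570.91


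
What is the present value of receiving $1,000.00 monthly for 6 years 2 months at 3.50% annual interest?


Present value of an ordinary annuity: PV = PMT × (1 − (1 + r)^(−n)) / r
Monthly rate r = 0.035/12 ≈ 0.00291667, n = 74
PV = $1,000.00 × (1 − (1 + 0.035/12)^(−74)) / (0.035/12)
PV = $1,000.00 × 66.472182
PV = $66,472.18

PV = PMT × (1-(1+r)^(-n))/r = $66,472.18


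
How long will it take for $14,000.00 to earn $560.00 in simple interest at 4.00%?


Rearrange the simple interest formula for t:
I = P × r × t  ⇒  t = I / (P × r)
t = $560.00 / ($14,000.00 × 0.04)
t = 1

t = I/(P×r) = 1 year


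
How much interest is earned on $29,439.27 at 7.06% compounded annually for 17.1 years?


Compound interest earned = final amount − principal.
A = P(1 + r/n)^(nt) = $29,439.27 × (1 + 0.0706/1)^(1 × 17.1) = $94,526.34
Interest = A − P = $94,526.34 − $29,439.27 = $65,087.07

Interest = A - P = $65,087.07


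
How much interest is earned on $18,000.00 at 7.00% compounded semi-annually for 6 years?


Compound interest earned = final amount − principal.
A = P(1 + r/n)^(nt) = $18,000.00 × (1 + 0.07/2)^(2 × 6) = $27,199.24
Interest = A − P = $27,199.24 − $18,000.00 = $9,199.24

Interest = A - P = $9,199.24


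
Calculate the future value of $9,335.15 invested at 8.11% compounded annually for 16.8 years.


Compound interest formula: A = P(1 + r/n)^(nt)
A = $9,335.15 × (1 + 0.0811/1)^(1 × 16.8)
Growth factor: (1 + 0.0811/1)^16.8 = 3.706351
A = $9,335.15 × 3.706351
A = $34,599.34

A = P(1 + r/n)^(nt) = $34,599.34


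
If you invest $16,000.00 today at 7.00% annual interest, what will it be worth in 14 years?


Future value formula: FV = PV × (1 + r)^t
FV = $16,000.00 × (1 + 0.07)^14
FV = $16,000.00 × 2.5785342
FV = $41,256.55

FV = PV × (1 + r)^t = $41,256.55


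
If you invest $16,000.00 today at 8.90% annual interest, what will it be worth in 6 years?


Future value formula: FV = PV × (1 + r)^t
FV = $16,000.00 × (1 + 0.089)^6
FV = $16,000.00 × 1.6678895
FV = $26,686.23

FV = PV × (1 + r)^t = $26,686.23


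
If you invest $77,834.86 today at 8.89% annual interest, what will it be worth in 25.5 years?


Future value formula: FV = PV × (1 + r)^t
FV = $77,834.86 × (1 + 0.0889)^25.5
FV = $77,834.86 × 8.77392553
FV = $682,917.27

FV = PV × (1 + r)^t = $682,917.27


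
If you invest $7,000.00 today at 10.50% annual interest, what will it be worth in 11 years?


Future value formula: FV = PV × (1 + r)^t
FV = $7,000.00 × (1 + 0.105)^11
FV = $7,000.00 × 2.9990593
FV = $20,993.42

FV = PV × (1 + r)^t = $20,993.42


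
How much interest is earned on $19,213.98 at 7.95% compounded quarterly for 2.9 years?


Compound interest earned = final amount − principal.
A = P(1 + r/n)^(nt) = $19,213.98 × (1 + 0.0795/4)^(4 × 2.9) = $24,141.37
Interest = A − P = $24,141.37 − $19,213.98 = $4,927.39

Interest = A - P = $4,927.39


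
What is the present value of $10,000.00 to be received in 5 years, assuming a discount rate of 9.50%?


Present value formula: PV = FV / (1 + r)^t
PV = $10,000.00 / (1 + 0.095)^5
PV = $10,000.00 / 1.574239
PV = $6,352.28

PV = FV / (1 + r)^t = $6,352.28


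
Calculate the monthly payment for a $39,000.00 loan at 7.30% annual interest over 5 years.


Loan payment formula: PMT = PV × r / (1 − (1 + r)^(−n))
Monthly rate r = 0.073/12 ≈ 0.00608333, n = 60 months
Denominator: 1 − (1 + 0.073/12)^(−60) = 0.305035
PMT = $39,000.00 × (0.073/12) / 0.305035
PMT = $777.78 per month

PMT = PV × r / (1-(1+r)^(-n)) = $777.78/month


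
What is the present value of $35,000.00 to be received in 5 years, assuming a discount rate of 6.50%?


Present value formula: PV = FV / (1 + r)^t
PV = $35,000.00 / (1 + 0.065)^5
PV = $35,000.00 / 1.3700867
PV = $25,545.83

PV = FV / (1 + r)^t = $25,545.83


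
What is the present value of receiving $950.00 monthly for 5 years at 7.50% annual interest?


Present value of an ordinary annuity: PV = PMT × (1 − (1 + r)^(−n)) / r
Monthly rate r = 0.075/12 = 0.00625, n = 60
PV = $950.00 × (1 − (1 + 0.075/12)^(−60)) / (0.075/12)
PV = $950.00 × 49.905308
PV = $47,410.04

PV = PMT × (1-(1+r)^(-n))/r = $47,410.04


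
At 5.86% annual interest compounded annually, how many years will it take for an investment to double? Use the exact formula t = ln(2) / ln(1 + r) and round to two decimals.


Doubling condition: (1 + r)^t = 2
Take ln of both sides: t × ln(1 + r) = ln(2)
t = ln(2) / ln(1 + r)
t = 0.693147 / 0.056947
t = 12.17

t = ln(2) / ln(1 + r) = 12.17 years


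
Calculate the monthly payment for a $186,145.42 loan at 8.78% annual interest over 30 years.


Loan payment formula: PMT = PV × r / (1 − (1 + r)^(−n))
Monthly rate r = 0.0878/12 ≈ 0.00731667, n = 360 months
Denominator: 1 − (1 + 0.0878/12)^(−360) = 0.927518
PMT = $186,145.42 × (0.0878/12) / 0.927518
PMT = $1,468.40 per month

PMT = PV × r / (1-(1+r)^(-n)) = $1,468.40/month


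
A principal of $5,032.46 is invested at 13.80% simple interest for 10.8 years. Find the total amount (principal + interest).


Total amount formula: A = P(1 + rt) = P + P·r·t
Interest: I = P × r × t = $5,032.46 × 0.138 × 10.8 = $7,500.38
A = P + I = $5,032.46 + $7,500.38 = $12,532.84

A = P + I = P(1 + rt) = $12,532.84


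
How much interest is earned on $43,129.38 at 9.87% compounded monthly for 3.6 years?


Compound interest earned = final amount − principal.
A = P(1 + r/n)^(nt) = $43,129.38 × (1 + 0.0987/12)^(12 × 3.6) = $61,440.62
Interest = A − P = $61,440.62 − $43,129.38 = $18,311.24

Interest = A - P = $18,311.24


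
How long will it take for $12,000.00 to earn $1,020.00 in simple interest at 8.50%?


Rearrange the simple interest formula for t:
I = P × r × t  ⇒  t = I / (P × r)
t = $1,020.00 / ($12,000.00 × 0.085)
t = 1

t = I/(P×r) = 1 year


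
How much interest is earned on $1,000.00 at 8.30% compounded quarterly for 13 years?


Compound interest earned = final amount − principal.
A = P(1 + r/n)^(nt) = $1,000.00 × (1 + 0.083/4)^(4 × 13) = $2,909.43
Interest = A − P = $2,909.43 − $1,000.00 = $1,909.43

Interest = A - P = $1,909.43


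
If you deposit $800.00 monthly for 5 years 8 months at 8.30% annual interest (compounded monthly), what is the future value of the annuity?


Future value of an ordinary annuity: FV = PMT × ((1 + r)^n − 1) / r
Monthly rate r = 0.083/12 ≈ 0.00691667, n = 68
FV = $800.00 × ((1 + 0.083/12)^68 − 1) / (0.083/12)
FV = $800.00 × 86.448908
FV = $69,159.13

FV = PMT × ((1+r)^n - 1)/r = $69,159.13


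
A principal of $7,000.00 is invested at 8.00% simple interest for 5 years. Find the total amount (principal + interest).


Total amount formula: A = P(1 + rt) = P + P·r·t
Interest: I = P × r × t = $7,000.00 × 0.08 × 5 = $2,800.00
A = P + I = $7,000.00 + $2,800.00 = $9,800.00

A = P + I = P(1 + rt) = $9,800.00


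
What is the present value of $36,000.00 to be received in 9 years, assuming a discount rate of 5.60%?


Present value formula: PV = FV / (1 + r)^t
PV = $36,000.00 / (1 + 0.056)^9
PV = $36,000.00 / 1.632959
PV = $22,045.87

PV = FV / (1 + r)^t = $22,045.87


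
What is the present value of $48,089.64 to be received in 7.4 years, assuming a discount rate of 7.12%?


Present value formula: PV = FV / (1 + r)^t
PV = $48,089.64 / (1 + 0.0712)^7.4
PV = $48,089.64 / 1.663574
PV = $28,907.42

PV = FV / (1 + r)^t = $28,907.42


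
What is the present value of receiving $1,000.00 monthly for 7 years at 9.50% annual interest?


Present value of an ordinary annuity: PV = PMT × (1 − (1 + r)^(−n)) / r
Monthly rate r = 0.095/12 ≈ 0.00791667, n = 84
PV = $1,000.00 × (1 − (1 + 0.095/12)^(−84)) / (0.095/12)
PV = $1,000.00 × 61.184601
PV = $61,184.60

PV = PMT × (1-(1+r)^(-n))/r = $61,184.60


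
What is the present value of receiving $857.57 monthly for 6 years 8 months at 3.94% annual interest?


Present value of an ordinary annuity: PV = PMT × (1 − (1 + r)^(−n)) / r
Monthly rate r = 0.0394/12 ≈ 0.00328333, n = 80
PV = $857.57 × (1 − (1 + 0.0394/12)^(−80)) / (0.0394/12)
PV = $857.57 × 70.255086
PV = $60,248.65

PV = PMT × (1-(1+r)^(-n))/r = $60,248.65


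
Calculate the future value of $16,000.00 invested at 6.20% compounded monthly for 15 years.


Compound interest formula: A = P(1 + r/n)^(nt)
A = $16,000.00 × (1 + 0.062/12)^(12 × 15)
Growth factor: (1 + 0.062/12)^180 = 2.528448
A = $16,000.00 × 2.528448
A = $40,455.17

A = P(1 + r/n)^(nt) = $40,455.17


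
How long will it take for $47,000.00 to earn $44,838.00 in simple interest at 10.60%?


Rearrange the simple interest formula for t:
I = P × r × t  ⇒  t = I / (P × r)
t = $44,838.00 / ($47,000.00 × 0.106)
t = 9

t = I/(P×r) = 9 years


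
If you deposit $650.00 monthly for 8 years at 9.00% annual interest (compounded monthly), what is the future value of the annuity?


Future value of an ordinary annuity: FV = PMT × ((1 + r)^n − 1) / r
Monthly rate r = 0.09/12 = 0.0075, n = 96
FV = $650.00 × ((1 + 0.09/12)^96 − 1) / (0.09/12)
FV = $650.00 × 139.856164
FV = $90,906.51

FV = PMT × ((1+r)^n - 1)/r = $90,906.51


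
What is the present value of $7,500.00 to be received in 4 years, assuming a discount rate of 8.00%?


Present value formula: PV = FV / (1 + r)^t
PV = $7,500.00 / (1 + 0.08)^4
PV = $7,500.00 / 1.360489
PV = $5,512.72

PV = FV / (1 + r)^t = $5,512.72


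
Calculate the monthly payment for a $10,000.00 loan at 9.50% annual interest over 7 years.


Loan payment formula: PMT = PV × r / (1 − (1 + r)^(−n))
Monthly rate r = 0.095/12 ≈ 0.00791667, n = 84 months
Denominator: 1 − (1 + 0.095/12)^(−84) = 0.484378
PMT = $10,000.00 × (0.095/12) / 0.484378
PMT = $163.44 per month

PMT = PV × r / (1-(1+r)^(-n)) = $163.44/month


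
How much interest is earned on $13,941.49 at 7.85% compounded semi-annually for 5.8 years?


Compound interest earned = final amount − principal.
A = P(1 + r/n)^(nt) = $13,941.49 × (1 + 0.0785/2)^(2 × 5.8) = $21,790.22
Interest = A − P = $21,790.22 − $13,941.49 = $7,848.73

Interest = A - P = $7,848.73


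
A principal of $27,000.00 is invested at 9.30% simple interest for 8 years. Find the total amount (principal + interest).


Total amount formula: A = P(1 + rt) = P + P·r·t
Interest: I = P × r × t = $27,000.00 × 0.093 × 8 = $20,088.00
A = P + I = $27,000.00 + $20,088.00 = $47,088.00

A = P + I = P(1 + rt) = $47,088.00


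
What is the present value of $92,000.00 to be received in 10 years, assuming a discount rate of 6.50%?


Present value formula: PV = FV / (1 + r)^t
PV = $92,000.00 / (1 + 0.065)^10
PV = $92,000.00 / 1.87713747
PV = $49,010.80

PV = FV / (1 + r)^t = $49,010.80


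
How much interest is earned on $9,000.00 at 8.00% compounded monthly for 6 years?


Compound interest earned = final amount − principal.
A = P(1 + r/n)^(nt) = $9,000.00 × (1 + 0.08/12)^(12 × 6) = $14,521.52
Interest = A − P = $14,521.52 − $9,000.00 = $5,521.52

Interest = A - P = $5,521.52


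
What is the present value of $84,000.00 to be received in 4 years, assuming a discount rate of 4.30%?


Present value formula: PV = FV / (1 + r)^t
PV = $84,000.00 / (1 + 0.043)^4
PV = $84,000.00 / 1.1834154
PV = $70,980.99

PV = FV / (1 + r)^t = $70,980.99


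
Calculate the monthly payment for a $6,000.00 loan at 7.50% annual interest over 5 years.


Loan payment formula: PMT = PV × r / (1 − (1 + r)^(−n))
Monthly rate r = 0.075/12 = 0.00625, n = 60 months
Denominator: 1 − (1 + 0.075/12)^(−60) = 0.311908
PMT = $6,000.00 × (0.075/12) / 0.311908
PMT = $120.23 per month

PMT = PV × r / (1-(1+r)^(-n)) = $120.23/month


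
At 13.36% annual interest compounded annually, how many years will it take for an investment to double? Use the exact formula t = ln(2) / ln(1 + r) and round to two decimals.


Doubling condition: (1 + r)^t = 2
Take ln of both sides: t × ln(1 + r) = ln(2)
t = ln(2) / ln(1 + r)
t = 0.693147 / 0.125398
t = 5.53

t = ln(2) / ln(1 + r) = 5.53 years


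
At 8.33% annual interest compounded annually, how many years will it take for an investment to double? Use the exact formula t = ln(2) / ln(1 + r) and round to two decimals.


Doubling condition: (1 + r)^t = 2
Take ln of both sides: t × ln(1 + r) = ln(2)
t = ln(2) / ln(1 + r)
t = 0.693147 / 0.080012
t = 8.66

t = ln(2) / ln(1 + r) = 8.66 years


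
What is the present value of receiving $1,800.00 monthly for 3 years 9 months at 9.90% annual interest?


Present value of an ordinary annuity: PV = PMT × (1 − (1 + r)^(−n)) / r
Monthly rate r = 0.099/12 = 0.00825, n = 45
PV = $1,800.00 × (1 − (1 + 0.099/12)^(−45)) / (0.099/12)
PV = $1,800.00 × 37.463885
PV = $67,434.99

PV = PMT × (1-(1+r)^(-n))/r = $67,434.99


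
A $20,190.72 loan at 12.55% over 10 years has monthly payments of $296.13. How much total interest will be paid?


Total paid over the life of the loan = PMT × n.
Total paid = $296.13 × 120 = $35,535.60
Total interest = total paid − principal = $35,535.60 − $20,190.72 = $15,344.88

Total interest = (PMT × n) - PV = $15,344.88


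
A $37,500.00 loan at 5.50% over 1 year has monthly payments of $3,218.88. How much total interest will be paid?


Total paid over the life of the loan = PMT × n.
Total paid = $3,218.88 × 12 = $38,626.56
Total interest = total paid − principal = $38,626.56 − $37,500.00 = $1,126.56

Total interest = (PMT × n) - PV = $1,126.56


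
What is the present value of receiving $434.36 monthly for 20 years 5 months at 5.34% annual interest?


Present value of an ordinary annuity: PV = PMT × (1 − (1 + r)^(−n)) / r
Monthly rate r = 0.0534/12 = 0.00445, n = 245
PV = $434.36 × (1 − (1 + 0.0534/12)^(−245)) / (0.0534/12)
PV = $434.36 × 149.000806
PV = $64,719.99

PV = PMT × (1-(1+r)^(-n))/r = $64,719.99


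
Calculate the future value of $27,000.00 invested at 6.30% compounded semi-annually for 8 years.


Compound interest formula: A = P(1 + r/n)^(nt)
A = $27,000.00 × (1 + 0.063/2)^(2 × 8)
Growth factor: (1 + 0.063/2)^16 = 1.642509
A = $27,000.00 × 1.642509
A = $44,347.74

A = P(1 + r/n)^(nt) = $44,347.74


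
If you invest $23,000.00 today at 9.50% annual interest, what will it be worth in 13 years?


Future value formula: FV = PV × (1 + r)^t
FV = $23,000.00 × (1 + 0.095)^13
FV = $23,000.00 × 3.2537453
FV = $74,836.14

FV = PV × (1 + r)^t = $74,836.14


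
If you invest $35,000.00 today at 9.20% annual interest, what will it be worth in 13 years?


Future value formula: FV = PV × (1 + r)^t
FV = $35,000.00 × (1 + 0.092)^13
FV = $35,000.00 × 3.13974443
FV = $109,891.06

FV = PV × (1 + r)^t = $109,891.06


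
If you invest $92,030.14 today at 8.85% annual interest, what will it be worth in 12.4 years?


Future value formula: FV = PV × (1 + r)^t
FV = $92,030.14 × (1 + 0.0885)^12.4
FV = $92,030.14 × 2.8620194
FV = $263,392.05

FV = PV × (1 + r)^t = $263,392.05


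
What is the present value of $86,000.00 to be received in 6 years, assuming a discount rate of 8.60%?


Present value formula: PV = FV / (1 + r)^t
PV = $86,000.00 / (1 + 0.086)^6
PV = $86,000.00 / 1.6405103
PV = $52,422.71

PV = FV / (1 + r)^t = $52,422.71


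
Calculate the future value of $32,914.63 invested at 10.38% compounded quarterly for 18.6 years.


Compound interest formula: A = P(1 + r/n)^(nt)
A = $32,914.63 × (1 + 0.1038/4)^(4 × 18.6)
Growth factor: (1 + 0.1038/4)^74.4 = 6.7264972
A = $32,914.63 × 6.7264972
A = $221,400.17

A = P(1 + r/n)^(nt) = $221,400.17


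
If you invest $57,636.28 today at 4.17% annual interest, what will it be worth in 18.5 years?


Future value formula: FV = PV × (1 + r)^t
FV = $57,636.28 × (1 + 0.0417)^18.5
FV = $57,636.28 × 2.129312
FV = $122,725.62

FV = PV × (1 + r)^t = $122,725.62


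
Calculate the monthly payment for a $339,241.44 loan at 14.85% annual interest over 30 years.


Loan payment formula: PMT = PV × r / (1 − (1 + r)^(−n))
Monthly rate r = 0.1485/12 = 0.012375, n = 360 months
Denominator: 1 − (1 + 0.1485/12)^(−360) = 0.988058
PMT = $339,241.44 × (0.1485/12) / 0.988058
PMT = $4,248.85 per month

PMT = PV × r / (1-(1+r)^(-n)) = $4,248.85/month


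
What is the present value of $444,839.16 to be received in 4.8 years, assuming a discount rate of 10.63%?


Present value formula: PV = FV / (1 + r)^t
PV = $444,839.16 / (1 + 0.1063)^4.8
PV = $444,839.16 / 1.6240148
PV = $273,913.24

PV = FV / (1 + r)^t = $273,913.24


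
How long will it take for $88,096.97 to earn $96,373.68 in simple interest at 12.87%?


Rearrange the simple interest formula for t:
I = P × r × t  ⇒  t = I / (P × r)
t = $96,373.68 / ($88,096.97 × 0.1287)
t = 8.5

t = I/(P×r) = 8.5 years


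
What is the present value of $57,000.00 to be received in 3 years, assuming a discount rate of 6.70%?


Present value formula: PV = FV / (1 + r)^t
PV = $57,000.00 / (1 + 0.067)^3
PV = $57,000.00 / 1.2147678
PV = $46,922.55

PV = FV / (1 + r)^t = $46,922.55


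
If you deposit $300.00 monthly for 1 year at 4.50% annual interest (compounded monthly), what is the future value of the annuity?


Future value of an ordinary annuity: FV = PMT × ((1 + r)^n − 1) / r
Monthly rate r = 0.045/12 = 0.00375, n = 12
FV = $300.00 × ((1 + 0.045/12)^12 − 1) / (0.045/12)
FV = $300.00 × 12.250620
FV = $3,675.19

FV = PMT × ((1+r)^n - 1)/r = $3,675.19


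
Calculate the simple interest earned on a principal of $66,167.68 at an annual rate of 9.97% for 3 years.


Simple interest formula: I = P × r × t
I = $66,167.68 × 0.0997 × 3
I = $19,790.75

I = P × r × t = $19,790.75


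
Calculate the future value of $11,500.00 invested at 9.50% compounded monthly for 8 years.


Compound interest formula: A = P(1 + r/n)^(nt)
A = $11,500.00 × (1 + 0.095/12)^(12 × 8)
Growth factor: (1 + 0.095/12)^96 = 2.131887
A = $11,500.00 × 2.131887
A = $24,516.70

A = P(1 + r/n)^(nt) = $24,516.70


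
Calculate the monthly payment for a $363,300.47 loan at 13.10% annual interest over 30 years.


Loan payment formula: PMT = PV × r / (1 − (1 + r)^(−n))
Monthly rate r = 0.131/12 ≈ 0.01091667, n = 360 months
Denominator: 1 − (1 + 0.131/12)^(−360) = 0.979934
PMT = $363,300.47 × (0.131/12) / 0.979934
PMT = $4,047.24 per month

PMT = PV × r / (1-(1+r)^(-n)) = $4,047.24/month


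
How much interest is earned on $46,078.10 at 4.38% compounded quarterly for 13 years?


Compound interest earned = final amount − principal.
A = P(1 + r/n)^(nt) = $46,078.10 × (1 + 0.0438/4)^(4 × 13) = $81,177.89
Interest = A − P = $81,177.89 − $46,078.10 = $35,099.79

Interest = A - P = $35,099.79


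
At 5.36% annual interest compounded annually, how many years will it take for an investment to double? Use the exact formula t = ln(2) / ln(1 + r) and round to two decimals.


Doubling condition: (1 + r)^t = 2
Take ln of both sides: t × ln(1 + r) = ln(2)
t = ln(2) / ln(1 + r)
t = 0.693147 / 0.052213
t = 13.28

t = ln(2) / ln(1 + r) = 13.28 years


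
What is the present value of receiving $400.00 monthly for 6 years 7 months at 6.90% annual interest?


Present value of an ordinary annuity: PV = PMT × (1 − (1 + r)^(−n)) / r
Monthly rate r = 0.069/12 = 0.00575, n = 79
PV = $400.00 × (1 − (1 + 0.069/12)^(−79)) / (0.069/12)
PV = $400.00 × 63.347731
PV = $25,339.09

PV = PMT × (1-(1+r)^(-n))/r = $25,339.09


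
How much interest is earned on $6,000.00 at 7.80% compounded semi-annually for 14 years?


Compound interest earned = final amount − principal.
A = P(1 + r/n)^(nt) = $6,000.00 × (1 + 0.078/2)^(2 × 14) = $17,514.05
Interest = A − P = $17,514.05 − $6,000.00 = $11,514.05

Interest = A - P = $11,514.05


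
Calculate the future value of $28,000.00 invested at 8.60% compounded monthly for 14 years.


Compound interest formula: A = P(1 + r/n)^(nt)
A = $28,000.00 × (1 + 0.086/12)^(12 × 14)
Growth factor: (1 + 0.086/12)^168 = 3.3191415
A = $28,000.00 × 3.3191415
A = $92,935.96

A = P(1 + r/n)^(nt) = $92,935.96


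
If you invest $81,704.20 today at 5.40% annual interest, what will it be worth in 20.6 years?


Future value formula: FV = PV × (1 + r)^t
FV = $81,704.20 × (1 + 0.054)^20.6
FV = $81,704.20 × 2.9547217
FV = $241,413.17

FV = PV × (1 + r)^t = $241,413.17


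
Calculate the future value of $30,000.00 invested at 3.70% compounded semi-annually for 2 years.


Compound interest formula: A = P(1 + r/n)^(nt)
A = $30,000.00 × (1 + 0.037/2)^(2 × 2)
Growth factor: (1 + 0.037/2)^4 = 1.076079
A = $30,000.00 × 1.076079
A = $32,282.37

A = P(1 + r/n)^(nt) = $32,282.37


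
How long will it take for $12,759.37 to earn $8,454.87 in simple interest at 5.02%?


Rearrange the simple interest formula for t:
I = P × r × t  ⇒  t = I / (P × r)
t = $8,454.87 / ($12,759.37 × 0.0502)
t = 13.2

t = I/(P×r) = 13.2 years


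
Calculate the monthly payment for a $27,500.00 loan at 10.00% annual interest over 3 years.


Loan payment formula: PMT = PV × r / (1 − (1 + r)^(−n))
Monthly rate r = 0.1/12 ≈ 0.00833333, n = 36 months
Denominator: 1 − (1 + 0.1/12)^(−36) = 0.258260
PMT = $27,500.00 × (0.1/12) / 0.258260
PMT = $887.35 per month

PMT = PV × r / (1-(1+r)^(-n)) = $887.35/month


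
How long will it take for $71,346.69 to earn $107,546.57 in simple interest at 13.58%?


Rearrange the simple interest formula for t:
I = P × r × t  ⇒  t = I / (P × r)
t = $107,546.57 / ($71,346.69 × 0.1358)
t = 11.1

t = I/(P×r) = 11.1 years


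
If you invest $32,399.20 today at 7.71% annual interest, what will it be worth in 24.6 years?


Future value formula: FV = PV × (1 + r)^t
FV = $32,399.20 × (1 + 0.0771)^24.6
FV = $32,399.20 × 6.21581724
FV = $201,387.51

FV = PV × (1 + r)^t = $201,387.51


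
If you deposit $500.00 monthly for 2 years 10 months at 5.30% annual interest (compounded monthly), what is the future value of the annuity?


Future value of an ordinary annuity: FV = PMT × ((1 + r)^n − 1) / r
Monthly rate r = 0.053/12 ≈ 0.00441667, n = 34
FV = $500.00 × ((1 + 0.053/12)^34 − 1) / (0.053/12)
FV = $500.00 × 36.598583
FV = $18,299.29

FV = PMT × ((1+r)^n - 1)/r = $18,299.29


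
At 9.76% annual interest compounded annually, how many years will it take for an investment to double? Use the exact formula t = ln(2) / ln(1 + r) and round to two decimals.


Doubling condition: (1 + r)^t = 2
Take ln of both sides: t × ln(1 + r) = ln(2)
t = ln(2) / ln(1 + r)
t = 0.693147 / 0.093126
t = 7.44

t = ln(2) / ln(1 + r) = 7.44 years


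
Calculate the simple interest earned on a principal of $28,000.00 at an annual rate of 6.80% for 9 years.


Simple interest formula: I = P × r × t
I = $28,000.00 × 0.068 × 9
I = $17,136.00

I = P × r × t = $17,136.00


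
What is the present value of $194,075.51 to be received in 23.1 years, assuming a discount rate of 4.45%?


Present value formula: PV = FV / (1 + r)^t
PV = $194,075.51 / (1 + 0.0445)^23.1
PV = $194,075.51 / 2.7339154
PV = $70,988.12

PV = FV / (1 + r)^t = $70,988.12


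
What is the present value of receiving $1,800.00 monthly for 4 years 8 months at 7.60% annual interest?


Present value of an ordinary annuity: PV = PMT × (1 − (1 + r)^(−n)) / r
Monthly rate r = 0.076/12 ≈ 0.00633333, n = 56
PV = $1,800.00 × (1 − (1 + 0.076/12)^(−56)) / (0.076/12)
PV = $1,800.00 × 47.022301
PV = $84,640.14

PV = PMT × (1-(1+r)^(-n))/r = $84,640.14


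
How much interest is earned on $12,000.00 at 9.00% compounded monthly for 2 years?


Compound interest earned = final amount − principal.
A = P(1 + r/n)^(nt) = $12,000.00 × (1 + 0.09/12)^(12 × 2) = $14,356.96
Interest = A − P = $14,356.96 − $12,000.00 = $2,356.96

Interest = A - P = $2,356.96


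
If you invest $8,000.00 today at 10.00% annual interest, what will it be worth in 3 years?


Future value formula: FV = PV × (1 + r)^t
FV = $8,000.00 × (1 + 0.1)^3
FV = $8,000.00 × 1.331000
FV = $10,648.00

FV = PV × (1 + r)^t = $10,648.00


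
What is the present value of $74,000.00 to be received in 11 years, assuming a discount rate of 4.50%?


Present value formula: PV = FV / (1 + r)^t
PV = $74,000.00 / (1 + 0.045)^11
PV = $74,000.00 / 1.622853
PV = $45,598.71

PV = FV / (1 + r)^t = $45,598.71


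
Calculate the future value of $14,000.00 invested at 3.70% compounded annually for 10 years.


Compound interest formula: A = P(1 + r/n)^(nt)
A = $14,000.00 × (1 + 0.037/1)^(1 × 10)
Growth factor: (1 + 0.037/1)^10 = 1.438095
A = $14,000.00 × 1.438095
A = $20,133.33

A = P(1 + r/n)^(nt) = $20,133.33


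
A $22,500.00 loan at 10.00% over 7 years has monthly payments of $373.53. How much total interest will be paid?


Total paid over the life of the loan = PMT × n.
Total paid = $373.53 × 84 = $31,376.52
Total interest = total paid − principal = $31,376.52 − $22,500.00 = $8,876.52

Total interest = (PMT × n) - PV = $8,876.52


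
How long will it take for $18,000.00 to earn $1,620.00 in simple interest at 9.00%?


Rearrange the simple interest formula for t:
I = P × r × t  ⇒  t = I / (P × r)
t = $1,620.00 / ($18,000.00 × 0.09)
t = 1

t = I/(P×r) = 1 year


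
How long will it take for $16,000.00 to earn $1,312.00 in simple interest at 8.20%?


Rearrange the simple interest formula for t:
I = P × r × t  ⇒  t = I / (P × r)
t = $1,312.00 / ($16,000.00 × 0.082)
t = 1

t = I/(P×r) = 1 year


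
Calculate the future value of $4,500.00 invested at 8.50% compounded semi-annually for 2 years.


Compound interest formula: A = P(1 + r/n)^(nt)
A = $4,500.00 × (1 + 0.085/2)^(2 × 2)
Growth factor: (1 + 0.085/2)^4 = 1.181148
A = $4,500.00 × 1.181148
A = $5,315.17

A = P(1 + r/n)^(nt) = $5,315.17


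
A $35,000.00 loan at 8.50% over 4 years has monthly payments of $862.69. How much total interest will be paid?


Total paid over the life of the loan = PMT × n.
Total paid = $862.69 × 48 = $41,409.12
Total interest = total paid − principal = $41,409.12 − $35,000.00 = $6,409.12

Total interest = (PMT × n) - PV = $6,409.12


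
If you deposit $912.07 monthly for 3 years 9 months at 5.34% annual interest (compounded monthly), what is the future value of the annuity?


Future value of an ordinary annuity: FV = PMT × ((1 + r)^n − 1) / r
Monthly rate r = 0.0534/12 = 0.00445, n = 45
FV = $912.07 × ((1 + 0.0534/12)^45 − 1) / (0.0534/12)
FV = $912.07 × 49.700121
FV = $45,329.99

FV = PMT × ((1+r)^n - 1)/r = $45,329.99


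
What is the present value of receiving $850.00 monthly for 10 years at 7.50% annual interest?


Present value of an ordinary annuity: PV = PMT × (1 − (1 + r)^(−n)) / r
Monthly rate r = 0.075/12 = 0.00625, n = 120
PV = $850.00 × (1 − (1 + 0.075/12)^(−120)) / (0.075/12)
PV = $850.00 × 84.244743
PV = $71,608.03

PV = PMT × (1-(1+r)^(-n))/r = $71,608.03


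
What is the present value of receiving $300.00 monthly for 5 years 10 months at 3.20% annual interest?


Present value of an ordinary annuity: PV = PMT × (1 − (1 + r)^(−n)) / r
Monthly rate r = 0.032/12 ≈ 0.00266667, n = 70
PV = $300.00 × (1 − (1 + 0.032/12)^(−70)) / (0.032/12)
PV = $300.00 × 63.777588
PV = $19,133.28

PV = PMT × (1-(1+r)^(-n))/r = $19,133.28


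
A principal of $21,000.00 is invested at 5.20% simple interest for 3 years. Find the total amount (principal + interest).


Total amount formula: A = P(1 + rt) = P + P·r·t
Interest: I = P × r × t = $21,000.00 × 0.052 × 3 = $3,276.00
A = P + I = $21,000.00 + $3,276.00 = $24,276.00

A = P + I = P(1 + rt) = $24,276.00


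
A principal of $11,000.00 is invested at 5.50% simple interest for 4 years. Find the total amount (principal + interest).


Total amount formula: A = P(1 + rt) = P + P·r·t
Interest: I = P × r × t = $11,000.00 × 0.055 × 4 = $2,420.00
A = P + I = $11,000.00 + $2,420.00 = $13,420.00

A = P + I = P(1 + rt) = $13,420.00


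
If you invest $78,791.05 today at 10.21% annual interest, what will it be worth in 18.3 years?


Future value formula: FV = PV × (1 + r)^t
FV = $78,791.05 × (1 + 0.1021)^18.3
FV = $78,791.05 × 5.924399597
FV = $466,789.66

FV = PV × (1 + r)^t = $466,789.66


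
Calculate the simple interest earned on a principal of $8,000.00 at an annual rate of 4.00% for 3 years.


Simple interest formula: I = P × r × t
I = $8,000.00 × 0.04 × 3
I = $960.00

I = P × r × t = $960.00


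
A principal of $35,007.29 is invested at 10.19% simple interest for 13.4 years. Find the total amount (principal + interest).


Total amount formula: A = P(1 + rt) = P + P·r·t
Interest: I = P × r × t = $35,007.29 × 0.1019 × 13.4 = $47,801.05
A = P + I = $35,007.29 + $47,801.05 = $82,808.34

A = P + I = P(1 + rt) = $82,808.34


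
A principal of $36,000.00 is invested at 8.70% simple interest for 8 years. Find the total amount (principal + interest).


Total amount formula: A = P(1 + rt) = P + P·r·t
Interest: I = P × r × t = $36,000.00 × 0.087 × 8 = $25,056.00
A = P + I = $36,000.00 + $25,056.00 = $61,056.00

A = P + I = P(1 + rt) = $61,056.00


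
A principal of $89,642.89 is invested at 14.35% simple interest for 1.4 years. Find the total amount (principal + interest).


Total amount formula: A = P(1 + rt) = P + P·r·t
Interest: I = P × r × t = $89,642.89 × 0.1435 × 1.4 = $18,009.26
A = P + I = $89,642.89 + $18,009.26 = $107,652.15

A = P + I = P(1 + rt) = $107,652.15


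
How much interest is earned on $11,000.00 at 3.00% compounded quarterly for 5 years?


Compound interest earned = final amount − principal.
A = P(1 + r/n)^(nt) = $11,000.00 × (1 + 0.03/4)^(4 × 5) = $12,773.03
Interest = A − P = $12,773.03 − $11,000.00 = $1,773.03

Interest = A - P = $1,773.03


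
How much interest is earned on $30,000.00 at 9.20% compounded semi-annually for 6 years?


Compound interest earned = final amount − principal.
A = P(1 + r/n)^(nt) = $30,000.00 × (1 + 0.092/2)^(2 × 6) = $51,463.75
Interest = A − P = $51,463.75 − $30,000.00 = $21,463.75

Interest = A - P = $21,463.75


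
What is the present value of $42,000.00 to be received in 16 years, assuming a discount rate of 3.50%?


Present value formula: PV = FV / (1 + r)^t
PV = $42,000.00 / (1 + 0.035)^16
PV = $42,000.00 / 1.733986
PV = $24,221.65

PV = FV / (1 + r)^t = $24,221.65


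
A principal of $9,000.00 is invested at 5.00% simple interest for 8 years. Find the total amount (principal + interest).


Total amount formula: A = P(1 + rt) = P + P·r·t
Interest: I = P × r × t = $9,000.00 × 0.05 × 8 = $3,600.00
A = P + I = $9,000.00 + $3,600.00 = $12,600.00

A = P + I = P(1 + rt) = $12,600.00


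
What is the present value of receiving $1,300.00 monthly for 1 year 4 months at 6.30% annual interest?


Present value of an ordinary annuity: PV = PMT × (1 − (1 + r)^(−n)) / r
Monthly rate r = 0.063/12 = 0.00525, n = 16
PV = $1,300.00 × (1 − (1 + 0.063/12)^(−16)) / (0.063/12)
PV = $1,300.00 × 15.307942
PV = $19,900.32

PV = PMT × (1-(1+r)^(-n))/r = $19,900.32


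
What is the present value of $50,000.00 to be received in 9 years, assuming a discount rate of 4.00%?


Present value formula: PV = FV / (1 + r)^t
PV = $50,000.00 / (1 + 0.04)^9
PV = $50,000.00 / 1.4233118
PV = $35,129.34

PV = FV / (1 + r)^t = $35,129.34


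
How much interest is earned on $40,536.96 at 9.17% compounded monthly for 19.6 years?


Compound interest earned = final amount − principal.
A = P(1 + r/n)^(nt) = $40,536.96 × (1 + 0.0917/12)^(12 × 19.6) = $242,912.59
Interest = A − P = $242,912.59 − $40,536.96 = $202,375.63

Interest = A - P = $202,375.63


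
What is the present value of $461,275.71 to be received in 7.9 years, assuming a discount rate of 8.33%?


Present value formula: PV = FV / (1 + r)^t
PV = $461,275.71 / (1 + 0.0833)^7.9
PV = $461,275.71 / 1.881547
PV = $245,157.69

PV = FV / (1 + r)^t = $245,157.69


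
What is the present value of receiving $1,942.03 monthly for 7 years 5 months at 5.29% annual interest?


Present value of an ordinary annuity: PV = PMT × (1 − (1 + r)^(−n)) / r
Monthly rate r = 0.0529/12 ≈ 0.00440833, n = 89
PV = $1,942.03 × (1 − (1 + 0.0529/12)^(−89)) / (0.0529/12)
PV = $1,942.03 × 73.484468
PV = $142,709.04

PV = PMT × (1-(1+r)^(-n))/r = $142,709.04


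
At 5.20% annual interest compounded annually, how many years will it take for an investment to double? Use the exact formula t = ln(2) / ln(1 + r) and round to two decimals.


Doubling condition: (1 + r)^t = 2
Take ln of both sides: t × ln(1 + r) = ln(2)
t = ln(2) / ln(1 + r)
t = 0.693147 / 0.050693
t = 13.67

t = ln(2) / ln(1 + r) = 13.67 years


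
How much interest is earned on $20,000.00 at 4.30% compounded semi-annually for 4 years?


Compound interest earned = final amount − principal.
A = P(1 + r/n)^(nt) = $20,000.00 × (1 + 0.043/2)^(2 × 4) = $23,710.30
Interest = A − P = $23,710.30 − $20,000.00 = $3,710.30

Interest = A - P = $3,710.30


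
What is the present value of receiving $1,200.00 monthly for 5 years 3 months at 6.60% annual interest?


Present value of an ordinary annuity: PV = PMT × (1 − (1 + r)^(−n)) / r
Monthly rate r = 0.066/12 = 0.0055, n = 63
PV = $1,200.00 × (1 − (1 + 0.066/12)^(−63)) / (0.066/12)
PV = $1,200.00 × 53.121725
PV = $63,746.07

PV = PMT × (1-(1+r)^(-n))/r = $63,746.07


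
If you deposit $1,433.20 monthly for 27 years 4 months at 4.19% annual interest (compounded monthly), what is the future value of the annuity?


Future value of an ordinary annuity: FV = PMT × ((1 + r)^n − 1) / r
Monthly rate r = 0.0419/12 ≈ 0.00349167, n = 328
FV = $1,433.20 × ((1 + 0.0419/12)^328 − 1) / (0.0419/12)
FV = $1,433.20 × 612.033073
FV = $877,165.80

FV = PMT × ((1+r)^n - 1)/r = $877,165.80
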